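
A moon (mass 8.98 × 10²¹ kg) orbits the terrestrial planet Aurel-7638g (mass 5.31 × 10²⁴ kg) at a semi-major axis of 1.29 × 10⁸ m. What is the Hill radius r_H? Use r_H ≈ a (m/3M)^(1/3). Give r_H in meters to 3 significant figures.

1.07 × 10⁷ m

r_H ≈ a (m/3M)^(1/3)
    = (1.29 × 10⁸) × (8.98 × 10²¹ / (3 × 5.31 × 10²⁴))^(1/3)
    = 1.07 × 10⁷ m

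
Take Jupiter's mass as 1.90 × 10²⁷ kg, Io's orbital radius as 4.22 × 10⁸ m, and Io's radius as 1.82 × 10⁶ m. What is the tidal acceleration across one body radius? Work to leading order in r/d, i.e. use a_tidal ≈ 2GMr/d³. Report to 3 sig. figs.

6.14 × 10⁻³ m/s²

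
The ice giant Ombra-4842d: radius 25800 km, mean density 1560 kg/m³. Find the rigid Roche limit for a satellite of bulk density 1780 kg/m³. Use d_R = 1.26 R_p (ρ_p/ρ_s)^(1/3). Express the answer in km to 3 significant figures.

d_R = 1.26 × 25800 km × (1560/1780)^(1/3)
    = 31100 km

31100 km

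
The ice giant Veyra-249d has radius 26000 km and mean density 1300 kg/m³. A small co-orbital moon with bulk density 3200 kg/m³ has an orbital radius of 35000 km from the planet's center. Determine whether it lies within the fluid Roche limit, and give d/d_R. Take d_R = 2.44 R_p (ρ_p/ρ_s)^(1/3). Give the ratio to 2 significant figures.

d_R = 2.44 × (26000 km) × (1300/3200)^(1/3) = 46990 km
d/d_R = (35000) / (46990) = 0.74
Since d/d_R < 1, the body is inside the Roche limit.

inside; d/d_R ≈ 0.74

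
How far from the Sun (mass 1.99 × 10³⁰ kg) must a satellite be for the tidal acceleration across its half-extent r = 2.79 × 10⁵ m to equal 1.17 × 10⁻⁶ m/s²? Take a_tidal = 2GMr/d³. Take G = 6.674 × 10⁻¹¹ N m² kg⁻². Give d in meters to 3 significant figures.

3.99 × 10¹⁰ m

2GMr/d³ = a_tidal  ⇒  d = (2GMr / a_tidal)^(1/3)
d = (2 × 6.674×10⁻¹¹ × (1.99 × 10³⁰) × (2.79 × 10⁵) / (1.17 × 10⁻⁶))^(1/3)
  = 3.99 × 10¹⁰ m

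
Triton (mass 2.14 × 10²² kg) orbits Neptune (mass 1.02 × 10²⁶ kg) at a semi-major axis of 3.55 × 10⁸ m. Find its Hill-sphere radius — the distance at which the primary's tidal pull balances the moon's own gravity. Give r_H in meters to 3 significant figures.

r_H ≈ a (m/3M)^(1/3)
    = (3.55 × 10⁸) × (2.14 × 10²² / (3 × 1.02 × 10²⁶))^(1/3)
    = 1.46 × 10⁷ m

1.46 × 10⁷ m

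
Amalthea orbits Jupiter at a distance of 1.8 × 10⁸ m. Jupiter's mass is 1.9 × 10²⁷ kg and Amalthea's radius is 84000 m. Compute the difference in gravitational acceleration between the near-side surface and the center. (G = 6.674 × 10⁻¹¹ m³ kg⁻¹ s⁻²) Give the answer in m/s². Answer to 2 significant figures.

Δg = 2GMr/d³
   = 2 × (6.674 × 10⁻¹¹) × (1.9 × 10²⁷) × (84000) / (1.8 × 10⁸)³
   = 3.7 × 10⁻³ m/s²

3.7 × 10⁻³ m/s²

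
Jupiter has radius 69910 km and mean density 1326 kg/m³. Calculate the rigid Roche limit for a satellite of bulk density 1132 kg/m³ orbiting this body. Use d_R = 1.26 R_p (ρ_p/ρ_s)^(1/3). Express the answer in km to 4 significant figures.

d_R = 1.26 × 69910 km × (1326/1132)^(1/3)
    = 92860 km

92860 km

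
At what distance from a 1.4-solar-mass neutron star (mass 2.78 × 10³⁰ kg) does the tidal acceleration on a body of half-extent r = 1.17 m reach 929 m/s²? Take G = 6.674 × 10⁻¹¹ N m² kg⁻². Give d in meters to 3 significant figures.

7.76 × 10⁵ m

2GMr/d³ = a_tidal  ⇒  d = (2GMr / a_tidal)^(1/3)
d = (2 × 6.674×10⁻¹¹ × (2.78 × 10³⁰) × (1.17) / (929))^(1/3)
  = 7.76 × 10⁵ m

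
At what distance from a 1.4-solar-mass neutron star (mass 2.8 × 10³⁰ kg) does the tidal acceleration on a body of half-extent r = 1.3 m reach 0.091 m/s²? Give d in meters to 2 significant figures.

1.7 × 10⁷ m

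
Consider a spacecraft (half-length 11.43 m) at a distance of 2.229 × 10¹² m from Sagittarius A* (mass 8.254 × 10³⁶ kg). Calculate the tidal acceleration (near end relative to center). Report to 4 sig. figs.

1.137 × 10⁻⁹ m/s²

a_tidal = 2GMr/d³
        = 2 × (6.674 × 10⁻¹¹) × (8.254 × 10³⁶) × (11.43) / (2.229 × 10¹²)³
        = 1.137 × 10⁻⁹ m/s²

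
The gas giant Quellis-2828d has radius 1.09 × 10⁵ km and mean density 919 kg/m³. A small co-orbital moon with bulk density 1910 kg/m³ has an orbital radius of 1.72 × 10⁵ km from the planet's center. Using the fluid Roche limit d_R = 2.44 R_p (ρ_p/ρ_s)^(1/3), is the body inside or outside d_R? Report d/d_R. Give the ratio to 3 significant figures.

d_R = 2.44 × (1.09 × 10⁵ km) × (919/1910)^(1/3) = 2.084 × 10⁵ km
d/d_R = (1.72 × 10⁵) / (2.084 × 10⁵) = 0.825
Since d/d_R < 1, the body is inside the Roche limit.

inside; d/d_R ≈ 0.825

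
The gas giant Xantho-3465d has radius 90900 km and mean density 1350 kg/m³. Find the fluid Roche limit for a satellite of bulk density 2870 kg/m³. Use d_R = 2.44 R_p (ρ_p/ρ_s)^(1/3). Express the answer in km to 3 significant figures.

1.72 × 10⁵ km

d_R = 2.44 × 90900 km × (1350/2870)^(1/3)
    = 1.72 × 10⁵ km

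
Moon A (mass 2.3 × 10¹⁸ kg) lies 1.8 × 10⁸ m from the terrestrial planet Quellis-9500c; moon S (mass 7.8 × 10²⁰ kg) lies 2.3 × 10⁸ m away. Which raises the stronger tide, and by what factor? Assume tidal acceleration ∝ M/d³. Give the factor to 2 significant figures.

Moon S, by a factor of ≈ 160

The tide-raising term goes as M/d³ (the gradient of a 1/d² field).
Moon A: (2.3 × 10¹⁸) / (1.8 × 10⁸)³ = 3.944 × 10⁻⁷
Moon S: (7.8 × 10²⁰) / (2.3 × 10⁸)³ = 6.411 × 10⁻⁵
Ratio (larger/smaller) = 160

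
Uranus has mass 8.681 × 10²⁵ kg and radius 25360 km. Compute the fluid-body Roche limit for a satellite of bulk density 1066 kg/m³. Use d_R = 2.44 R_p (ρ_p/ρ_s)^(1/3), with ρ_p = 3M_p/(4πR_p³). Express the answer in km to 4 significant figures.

65610 km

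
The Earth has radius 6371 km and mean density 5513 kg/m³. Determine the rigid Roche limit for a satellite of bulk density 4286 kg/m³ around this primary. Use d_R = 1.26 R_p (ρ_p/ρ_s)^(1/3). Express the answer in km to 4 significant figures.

d_R = 1.26 × 6371 km × (5513/4286)^(1/3)
    = 8730 km

8730 km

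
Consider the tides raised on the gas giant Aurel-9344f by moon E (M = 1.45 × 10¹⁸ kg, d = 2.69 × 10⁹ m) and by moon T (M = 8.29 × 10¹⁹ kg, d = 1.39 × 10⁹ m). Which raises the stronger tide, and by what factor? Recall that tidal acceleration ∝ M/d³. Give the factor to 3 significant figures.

Compare M/d³ for the two perturbers:
Moon E: (1.45 × 10¹⁸) / (2.69 × 10⁹)³ = 7.449 × 10⁻¹¹
Moon T: (8.29 × 10¹⁹) / (1.39 × 10⁹)³ = 3.087 × 10⁻⁸
Ratio (larger/smaller) = 414

Moon T, by a factor of ≈ 414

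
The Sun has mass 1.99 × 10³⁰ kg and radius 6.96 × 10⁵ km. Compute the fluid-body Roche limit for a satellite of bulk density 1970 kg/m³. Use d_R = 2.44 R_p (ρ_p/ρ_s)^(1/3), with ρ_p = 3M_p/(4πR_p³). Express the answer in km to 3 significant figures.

1.52 × 10⁶ km

ρ_p = 3M_p/(4πR_p³) = 3 × (1.99 × 10³⁰) / (4π × (6.96 × 10⁸ m)³) = 1410 kg/m³
d_R = 2.44 × 6.96 × 10⁵ km × (1410/1970)^(1/3)
    = 1.52 × 10⁶ km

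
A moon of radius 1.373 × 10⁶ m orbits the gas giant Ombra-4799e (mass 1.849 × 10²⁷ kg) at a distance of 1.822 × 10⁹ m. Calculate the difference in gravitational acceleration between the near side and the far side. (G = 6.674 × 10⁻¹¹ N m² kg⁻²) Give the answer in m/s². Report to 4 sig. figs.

Δa = 4GMr/d³
   = 4 × (6.674 × 10⁻¹¹) × (1.849 × 10²⁷) × (1.373 × 10⁶) / (1.822 × 10⁹)³
   = 1.120 × 10⁻⁴ m/s²

1.120 × 10⁻⁴ m/s²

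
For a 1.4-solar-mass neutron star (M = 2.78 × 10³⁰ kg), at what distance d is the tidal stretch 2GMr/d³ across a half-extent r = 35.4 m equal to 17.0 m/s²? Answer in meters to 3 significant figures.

2GMr/d³ = a_tidal  ⇒  d = (2GMr / a_tidal)^(1/3)
d = (2 × 6.674×10⁻¹¹ × (2.78 × 10³⁰) × (35.4) / (17.0))^(1/3)
  = 9.18 × 10⁶ m

9.18 × 10⁶ m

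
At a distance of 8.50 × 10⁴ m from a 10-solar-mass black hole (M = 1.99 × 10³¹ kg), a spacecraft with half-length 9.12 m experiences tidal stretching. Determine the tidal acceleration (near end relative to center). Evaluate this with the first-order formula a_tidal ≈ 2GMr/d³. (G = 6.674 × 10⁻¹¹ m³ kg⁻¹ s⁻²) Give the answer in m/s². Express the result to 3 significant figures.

3.94 × 10⁷ m/s²

a_tidal = 2GMr/d³
        = 2 × (6.674 × 10⁻¹¹) × (1.99 × 10³¹) × (9.12) / (8.50 × 10⁴)³
        = 3.94 × 10⁷ m/s²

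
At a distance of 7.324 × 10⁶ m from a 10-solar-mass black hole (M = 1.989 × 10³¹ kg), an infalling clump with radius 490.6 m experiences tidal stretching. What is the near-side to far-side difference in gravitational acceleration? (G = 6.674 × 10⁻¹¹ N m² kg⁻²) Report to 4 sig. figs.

6.631 × 10³ m/s²

Near-to-far spans 2r, so the tidal difference is twice the near-to-center value: 4GMr/d³.
a_tidal = 4GMr/d³
        = 4 × (6.674 × 10⁻¹¹) × (1.989 × 10³¹) × (490.6) / (7.324 × 10⁶)³
        = 6.631 × 10³ m/s²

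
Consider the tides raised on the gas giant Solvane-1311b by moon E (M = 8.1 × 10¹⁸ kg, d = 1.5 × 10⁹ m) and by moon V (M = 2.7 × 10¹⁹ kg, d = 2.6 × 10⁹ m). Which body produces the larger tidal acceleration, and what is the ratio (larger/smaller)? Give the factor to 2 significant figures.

Compare M/d³ for the two perturbers:
Moon E: (8.1 × 10¹⁸) / (1.5 × 10⁹)³ = 2.400 × 10⁻⁹
Moon V: (2.7 × 10¹⁹) / (2.6 × 10⁹)³ = 1.536 × 10⁻⁹
Ratio (larger/smaller) = 1.6

Moon E, by a factor of ≈ 1.6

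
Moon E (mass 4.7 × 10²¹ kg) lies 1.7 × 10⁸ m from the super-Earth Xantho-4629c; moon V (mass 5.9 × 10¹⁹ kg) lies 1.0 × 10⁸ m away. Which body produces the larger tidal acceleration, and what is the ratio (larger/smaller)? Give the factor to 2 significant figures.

Tidal acceleration ∝ M/d³, so compare M/d³ for each.
Moon E: (4.7 × 10²¹) / (1.7 × 10⁸)³ = 9.566 × 10⁻⁴
Moon V: (5.9 × 10¹⁹) / (1.0 × 10⁸)³ = 5.900 × 10⁻⁵
Ratio (larger/smaller) = 16

Moon E, by a factor of ≈ 16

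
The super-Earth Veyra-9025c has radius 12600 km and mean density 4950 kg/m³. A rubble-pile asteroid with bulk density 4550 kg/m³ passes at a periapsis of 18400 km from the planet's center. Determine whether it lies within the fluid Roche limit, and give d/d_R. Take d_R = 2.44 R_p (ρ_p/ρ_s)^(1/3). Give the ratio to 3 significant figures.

d_R = 2.44 × (12600 km) × (4950/4550)^(1/3) = 31620 km
d/d_R = (18400) / (31620) = 0.582
Since d/d_R < 1, the body is inside the Roche limit.

inside; d/d_R ≈ 0.582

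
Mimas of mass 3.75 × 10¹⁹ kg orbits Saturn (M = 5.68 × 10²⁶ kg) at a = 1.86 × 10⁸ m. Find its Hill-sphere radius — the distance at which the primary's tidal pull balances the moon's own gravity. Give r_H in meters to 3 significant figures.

5.21 × 10⁵ m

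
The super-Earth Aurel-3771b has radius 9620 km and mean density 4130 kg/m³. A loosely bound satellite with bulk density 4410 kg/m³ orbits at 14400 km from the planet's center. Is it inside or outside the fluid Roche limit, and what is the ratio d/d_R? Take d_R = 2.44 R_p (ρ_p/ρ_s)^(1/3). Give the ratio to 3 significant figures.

inside; d/d_R ≈ 0.627

d_R = 2.44 × (9620 km) × (4130/4410)^(1/3) = 22970 km
d/d_R = (14400) / (22970) = 0.627
Since d/d_R < 1, the body is inside the Roche limit.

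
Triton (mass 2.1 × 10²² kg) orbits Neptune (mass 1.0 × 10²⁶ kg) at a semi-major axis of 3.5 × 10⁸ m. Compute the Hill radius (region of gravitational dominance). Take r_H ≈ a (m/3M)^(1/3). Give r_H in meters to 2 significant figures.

r_H ≈ a (m/3M)^(1/3)
    = (3.5 × 10⁸) × (2.1 × 10²² / (3 × 1.0 × 10²⁶))^(1/3)
    = 1.4 × 10⁷ m

1.4 × 10⁷ m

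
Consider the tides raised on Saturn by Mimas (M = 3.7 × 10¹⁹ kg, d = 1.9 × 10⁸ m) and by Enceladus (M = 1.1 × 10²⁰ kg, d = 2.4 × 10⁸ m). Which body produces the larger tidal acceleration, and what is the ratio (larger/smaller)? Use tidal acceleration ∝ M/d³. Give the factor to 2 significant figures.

Enceladus, by a factor of ≈ 1.5

Compare M/d³ for the two perturbers:
Mimas: (3.7 × 10¹⁹) / (1.9 × 10⁸)³ = 5.394 × 10⁻⁶
Enceladus: (1.1 × 10²⁰) / (2.4 × 10⁸)³ = 7.957 × 10⁻⁶
Ratio (larger/smaller) = 1.5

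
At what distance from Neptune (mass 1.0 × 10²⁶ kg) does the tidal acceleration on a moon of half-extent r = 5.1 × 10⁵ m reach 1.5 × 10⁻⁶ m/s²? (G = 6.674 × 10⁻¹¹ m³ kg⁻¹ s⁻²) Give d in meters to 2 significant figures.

1.7 × 10⁹ m

2GMr/d³ = a_tidal  ⇒  d = (2GMr / a_tidal)^(1/3)
d = (2 × 6.674×10⁻¹¹ × (1.0 × 10²⁶) × (5.1 × 10⁵) / (1.5 × 10⁻⁶))^(1/3)
  = 1.7 × 10⁹ m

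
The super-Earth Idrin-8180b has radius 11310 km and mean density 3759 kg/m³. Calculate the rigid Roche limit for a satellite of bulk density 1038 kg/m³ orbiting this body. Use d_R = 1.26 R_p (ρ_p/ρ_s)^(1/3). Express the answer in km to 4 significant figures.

21880 km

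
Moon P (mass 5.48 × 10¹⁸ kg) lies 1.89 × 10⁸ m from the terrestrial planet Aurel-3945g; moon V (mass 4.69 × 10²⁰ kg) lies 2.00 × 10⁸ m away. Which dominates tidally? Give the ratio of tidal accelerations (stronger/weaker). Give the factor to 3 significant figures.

Compare M/d³ for the two perturbers:
Moon P: (5.48 × 10¹⁸) / (1.89 × 10⁸)³ = 8.117 × 10⁻⁷
Moon V: (4.69 × 10²⁰) / (2.00 × 10⁸)³ = 5.862 × 10⁻⁵
Ratio (larger/smaller) = 72.2

Moon V, by a factor of ≈ 72.2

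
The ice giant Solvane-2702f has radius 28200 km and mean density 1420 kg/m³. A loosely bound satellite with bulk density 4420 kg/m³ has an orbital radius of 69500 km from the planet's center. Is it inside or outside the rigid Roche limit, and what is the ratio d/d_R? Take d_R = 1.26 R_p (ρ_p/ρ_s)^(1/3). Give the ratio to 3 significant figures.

outside; d/d_R ≈ 2.86

d_R = 1.26 × (28200 km) × (1420/4420)^(1/3) = 24340 km
d/d_R = (69500) / (24340) = 2.86
Since d/d_R > 1, the body is outside the Roche limit.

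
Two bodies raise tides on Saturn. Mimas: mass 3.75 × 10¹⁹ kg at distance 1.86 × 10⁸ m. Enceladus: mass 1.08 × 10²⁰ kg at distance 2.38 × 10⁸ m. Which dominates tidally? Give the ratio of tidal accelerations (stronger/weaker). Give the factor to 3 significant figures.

Tidal stretch scales as M/d³; compute that for each body.
Mimas: (3.75 × 10¹⁹) / (1.86 × 10⁸)³ = 5.828 × 10⁻⁶
Enceladus: (1.08 × 10²⁰) / (2.38 × 10⁸)³ = 8.011 × 10⁻⁶
Ratio (larger/smaller) = 1.37

Enceladus, by a factor of ≈ 1.37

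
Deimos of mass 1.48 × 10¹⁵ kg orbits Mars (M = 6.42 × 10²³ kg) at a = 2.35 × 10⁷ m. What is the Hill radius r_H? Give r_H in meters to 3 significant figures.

r_H ≈ a (m/3M)^(1/3)
    = (2.35 × 10⁷) × (1.48 × 10¹⁵ / (3 × 6.42 × 10²³))^(1/3)
    = 2.15 × 10⁴ m

2.15 × 10⁴ m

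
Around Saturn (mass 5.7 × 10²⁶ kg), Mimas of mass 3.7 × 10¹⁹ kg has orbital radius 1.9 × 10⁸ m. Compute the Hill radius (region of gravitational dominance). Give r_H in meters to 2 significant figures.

r_H ≈ a (m/3M)^(1/3)
    = (1.9 × 10⁸) × (3.7 × 10¹⁹ / (3 × 5.7 × 10²⁶))^(1/3)
    = 5.3 × 10⁵ m

5.3 × 10⁵ m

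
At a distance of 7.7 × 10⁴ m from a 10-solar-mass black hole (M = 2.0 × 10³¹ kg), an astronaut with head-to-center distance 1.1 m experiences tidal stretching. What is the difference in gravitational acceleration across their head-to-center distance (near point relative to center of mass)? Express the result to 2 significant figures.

Δa = 2GMr/d³
   = 2 × (6.674 × 10⁻¹¹) × (2.0 × 10³¹) × (1.1) / (7.7 × 10⁴)³
   = 6.4 × 10⁶ m/s²

6.4 × 10⁶ m/s²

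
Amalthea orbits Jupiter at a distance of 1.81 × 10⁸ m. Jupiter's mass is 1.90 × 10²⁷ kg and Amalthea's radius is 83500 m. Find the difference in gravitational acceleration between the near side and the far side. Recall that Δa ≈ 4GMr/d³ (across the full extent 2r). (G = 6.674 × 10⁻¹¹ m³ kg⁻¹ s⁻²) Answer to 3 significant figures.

Differencing GM/(d−r)² and GM/(d+r)² to first order in r/d gives 4GMr/d³.
Δg = 4GMr/d³
   = 4 × (6.674 × 10⁻¹¹) × (1.90 × 10²⁷) × (83500) / (1.81 × 10⁸)³
   = 7.14 × 10⁻³ m/s²

7.14 × 10⁻³ m/s²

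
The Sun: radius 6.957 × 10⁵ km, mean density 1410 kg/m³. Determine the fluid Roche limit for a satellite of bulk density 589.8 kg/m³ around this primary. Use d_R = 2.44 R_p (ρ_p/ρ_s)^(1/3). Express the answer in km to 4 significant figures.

2.270 × 10⁶ km

d_R = 2.44 × 6.957 × 10⁵ km × (1410/589.8)^(1/3)
    = 2.270 × 10⁶ km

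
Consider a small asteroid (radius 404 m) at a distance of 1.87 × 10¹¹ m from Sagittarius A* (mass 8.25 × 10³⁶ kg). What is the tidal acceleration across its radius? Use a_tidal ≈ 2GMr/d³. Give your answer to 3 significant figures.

6.80 × 10⁻⁵ m/s²

a_tidal = 2GMr/d³
        = 2 × (6.674 × 10⁻¹¹) × (8.25 × 10³⁶) × (404) / (1.87 × 10¹¹)³
        = 6.80 × 10⁻⁵ m/s²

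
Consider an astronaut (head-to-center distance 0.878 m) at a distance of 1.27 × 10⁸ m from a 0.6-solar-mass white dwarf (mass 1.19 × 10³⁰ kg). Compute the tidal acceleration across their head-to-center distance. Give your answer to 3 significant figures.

6.81 × 10⁻⁵ m/s²

Δa = 2GMr/d³
   = 2 × (6.674 × 10⁻¹¹) × (1.19 × 10³⁰) × (0.878) / (1.27 × 10⁸)³
   = 6.81 × 10⁻⁵ m/s²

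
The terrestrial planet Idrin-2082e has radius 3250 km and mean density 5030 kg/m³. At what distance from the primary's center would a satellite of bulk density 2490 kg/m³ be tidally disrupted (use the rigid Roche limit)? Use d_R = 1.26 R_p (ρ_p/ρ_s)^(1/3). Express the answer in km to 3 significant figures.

5180 km

d_R = 1.26 × 3250 km × (5030/2490)^(1/3)
    = 5180 km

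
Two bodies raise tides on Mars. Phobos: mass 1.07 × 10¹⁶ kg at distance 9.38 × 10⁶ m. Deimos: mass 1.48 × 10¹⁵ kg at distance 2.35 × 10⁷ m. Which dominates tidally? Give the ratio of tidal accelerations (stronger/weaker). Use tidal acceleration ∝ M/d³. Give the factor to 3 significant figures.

Phobos, by a factor of ≈ 114

Compare M/d³ for the two perturbers:
Phobos: (1.07 × 10¹⁶) / (9.38 × 10⁶)³ = 1.297 × 10⁻⁵
Deimos: (1.48 × 10¹⁵) / (2.35 × 10⁷)³ = 1.140 × 10⁻⁷
Ratio (larger/smaller) = 114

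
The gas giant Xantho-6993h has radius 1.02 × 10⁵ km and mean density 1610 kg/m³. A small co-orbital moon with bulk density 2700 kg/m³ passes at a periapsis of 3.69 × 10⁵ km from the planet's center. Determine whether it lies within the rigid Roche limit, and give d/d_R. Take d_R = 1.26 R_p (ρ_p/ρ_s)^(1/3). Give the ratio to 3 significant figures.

d_R = 1.26 × (1.02 × 10⁵ km) × (1610/2700)^(1/3) = 1.082 × 10⁵ km
d/d_R = (3.69 × 10⁵) / (1.082 × 10⁵) = 3.41
Since d/d_R > 1, the body is outside the Roche limit.

outside; d/d_R ≈ 3.41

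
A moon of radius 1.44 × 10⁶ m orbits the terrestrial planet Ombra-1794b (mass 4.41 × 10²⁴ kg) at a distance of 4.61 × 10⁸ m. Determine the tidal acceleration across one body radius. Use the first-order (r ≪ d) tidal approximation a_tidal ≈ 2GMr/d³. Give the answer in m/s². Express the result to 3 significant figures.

8.65 × 10⁻⁶ m/s²

The tidal stretch is the gradient of GM/d² times the body's extent r, hence the 1/d³ dependence.
Δa = 2GMr/d³
   = 2 × (6.674 × 10⁻¹¹) × (4.41 × 10²⁴) × (1.44 × 10⁶) / (4.61 × 10⁸)³
   = 8.65 × 10⁻⁶ m/s²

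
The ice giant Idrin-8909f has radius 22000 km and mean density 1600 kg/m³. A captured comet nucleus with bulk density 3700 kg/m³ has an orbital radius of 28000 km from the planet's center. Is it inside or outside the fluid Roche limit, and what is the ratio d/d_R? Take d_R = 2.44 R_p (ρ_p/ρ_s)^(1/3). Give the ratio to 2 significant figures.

inside; d/d_R ≈ 0.69

d_R = 2.44 × (22000 km) × (1600/3700)^(1/3) = 40590 km
d/d_R = (28000) / (40590) = 0.69
Since d/d_R < 1, the body is inside the Roche limit.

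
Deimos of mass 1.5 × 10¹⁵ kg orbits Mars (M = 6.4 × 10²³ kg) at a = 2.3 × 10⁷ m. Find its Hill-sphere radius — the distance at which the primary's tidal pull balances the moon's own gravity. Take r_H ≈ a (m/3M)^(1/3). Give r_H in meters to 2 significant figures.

r_H ≈ a (m/3M)^(1/3)
    = (2.3 × 10⁷) × (1.5 × 10¹⁵ / (3 × 6.4 × 10²³))^(1/3)
    = 2.1 × 10⁴ m

2.1 × 10⁴ m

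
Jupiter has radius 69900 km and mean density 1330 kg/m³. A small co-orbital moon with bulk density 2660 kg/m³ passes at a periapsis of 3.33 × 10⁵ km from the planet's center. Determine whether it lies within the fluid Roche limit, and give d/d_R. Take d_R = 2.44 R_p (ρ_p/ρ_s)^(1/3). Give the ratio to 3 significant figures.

d_R = 2.44 × (69900 km) × (1330/2660)^(1/3) = 1.354 × 10⁵ km
d/d_R = (3.33 × 10⁵) / (1.354 × 10⁵) = 2.46
Since d/d_R > 1, the body is outside the Roche limit.

outside; d/d_R ≈ 2.46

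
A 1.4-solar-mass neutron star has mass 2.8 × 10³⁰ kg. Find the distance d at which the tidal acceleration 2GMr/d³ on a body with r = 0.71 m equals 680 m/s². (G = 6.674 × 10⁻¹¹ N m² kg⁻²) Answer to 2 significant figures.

2GMr/d³ = a_tidal  ⇒  d = (2GMr / a_tidal)^(1/3)
d = (2 × 6.674×10⁻¹¹ × (2.8 × 10³⁰) × (0.71) / (680))^(1/3)
  = 7.3 × 10⁵ m

7.3 × 10⁵ m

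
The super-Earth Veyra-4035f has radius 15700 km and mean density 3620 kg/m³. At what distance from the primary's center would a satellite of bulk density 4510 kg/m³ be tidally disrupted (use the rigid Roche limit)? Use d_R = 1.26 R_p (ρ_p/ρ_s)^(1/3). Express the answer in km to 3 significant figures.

18400 km

d_R = 1.26 × 15700 km × (3620/4510)^(1/3)
    = 18400 km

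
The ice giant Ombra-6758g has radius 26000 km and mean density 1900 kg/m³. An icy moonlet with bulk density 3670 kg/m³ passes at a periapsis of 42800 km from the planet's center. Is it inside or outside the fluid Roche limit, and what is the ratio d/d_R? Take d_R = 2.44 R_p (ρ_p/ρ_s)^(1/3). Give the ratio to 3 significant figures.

d_R = 2.44 × (26000 km) × (1900/3670)^(1/3) = 50940 km
d/d_R = (42800) / (50940) = 0.840
Since d/d_R < 1, the body is inside the Roche limit.

inside; d/d_R ≈ 0.840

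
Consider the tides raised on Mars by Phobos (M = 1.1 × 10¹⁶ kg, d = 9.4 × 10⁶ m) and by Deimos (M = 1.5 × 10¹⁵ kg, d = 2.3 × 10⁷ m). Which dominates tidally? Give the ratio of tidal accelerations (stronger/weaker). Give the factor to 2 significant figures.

Tidal stretch scales as M/d³; compute that for each body.
Phobos: (1.1 × 10¹⁶) / (9.4 × 10⁶)³ = 1.324 × 10⁻⁵
Deimos: (1.5 × 10¹⁵) / (2.3 × 10⁷)³ = 1.233 × 10⁻⁷
Ratio (larger/smaller) = 110

Phobos, by a factor of ≈ 110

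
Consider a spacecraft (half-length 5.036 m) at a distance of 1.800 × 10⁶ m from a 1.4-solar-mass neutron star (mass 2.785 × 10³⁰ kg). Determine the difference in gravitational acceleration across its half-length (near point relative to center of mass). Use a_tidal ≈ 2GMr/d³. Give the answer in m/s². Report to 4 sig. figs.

a_tidal = 2GMr/d³
        = 2 × (6.674 × 10⁻¹¹) × (2.785 × 10³⁰) × (5.036) / (1.800 × 10⁶)³
        = 3.210 × 10² m/s²

3.210 × 10² m/s²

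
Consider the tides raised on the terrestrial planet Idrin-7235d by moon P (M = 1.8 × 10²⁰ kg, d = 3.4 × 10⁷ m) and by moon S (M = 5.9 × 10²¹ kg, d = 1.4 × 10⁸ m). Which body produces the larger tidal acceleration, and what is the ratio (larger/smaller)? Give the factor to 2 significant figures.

Moon P, by a factor of ≈ 2.1

The tide-raising term goes as M/d³ (the gradient of a 1/d² field).
Moon P: (1.8 × 10²⁰) / (3.4 × 10⁷)³ = 4.580 × 10⁻³
Moon S: (5.9 × 10²¹) / (1.4 × 10⁸)³ = 2.150 × 10⁻³
Ratio (larger/smaller) = 2.1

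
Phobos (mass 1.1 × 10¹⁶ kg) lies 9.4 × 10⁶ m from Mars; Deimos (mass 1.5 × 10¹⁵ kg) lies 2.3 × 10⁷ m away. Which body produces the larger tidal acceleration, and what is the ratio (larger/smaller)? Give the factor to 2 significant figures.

Tidal acceleration ∝ M/d³, so compare M/d³ for each.
Phobos: (1.1 × 10¹⁶) / (9.4 × 10⁶)³ = 1.324 × 10⁻⁵
Deimos: (1.5 × 10¹⁵) / (2.3 × 10⁷)³ = 1.233 × 10⁻⁷
Ratio (larger/smaller) = 110

Phobos, by a factor of ≈ 110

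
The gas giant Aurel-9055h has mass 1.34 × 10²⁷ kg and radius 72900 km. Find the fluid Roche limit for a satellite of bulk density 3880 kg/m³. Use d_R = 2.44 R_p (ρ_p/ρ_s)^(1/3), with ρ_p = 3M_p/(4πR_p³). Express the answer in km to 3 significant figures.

1.06 × 10⁵ km

ρ_p = 3M_p/(4πR_p³) = 3 × (1.34 × 10²⁷) / (4π × (7.29 × 10⁷ m)³) = 826 kg/m³
d_R = 2.44 × 72900 km × (826/3880)^(1/3)
    = 1.06 × 10⁵ km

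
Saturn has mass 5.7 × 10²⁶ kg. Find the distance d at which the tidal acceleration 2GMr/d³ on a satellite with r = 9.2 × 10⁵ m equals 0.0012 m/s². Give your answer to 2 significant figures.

2GMr/d³ = a_tidal  ⇒  d = (2GMr / a_tidal)^(1/3)
d = (2 × 6.674×10⁻¹¹ × (5.7 × 10²⁶) × (9.2 × 10⁵) / (0.0012))^(1/3)
  = 3.9 × 10⁸ m

3.9 × 10⁸ m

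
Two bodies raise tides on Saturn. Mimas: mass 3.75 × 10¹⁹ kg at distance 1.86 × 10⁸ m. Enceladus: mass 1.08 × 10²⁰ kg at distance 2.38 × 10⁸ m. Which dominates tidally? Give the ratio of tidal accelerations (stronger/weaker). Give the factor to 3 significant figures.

Enceladus, by a factor of ≈ 1.37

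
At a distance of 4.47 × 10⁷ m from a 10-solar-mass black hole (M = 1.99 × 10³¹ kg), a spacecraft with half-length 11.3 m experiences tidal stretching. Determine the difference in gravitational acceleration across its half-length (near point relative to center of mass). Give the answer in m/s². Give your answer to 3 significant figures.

Δa = 2GMr/d³
   = 2 × (6.674 × 10⁻¹¹) × (1.99 × 10³¹) × (11.3) / (4.47 × 10⁷)³
   = 3.36 × 10⁻¹ m/s²

3.36 × 10⁻¹ m/s²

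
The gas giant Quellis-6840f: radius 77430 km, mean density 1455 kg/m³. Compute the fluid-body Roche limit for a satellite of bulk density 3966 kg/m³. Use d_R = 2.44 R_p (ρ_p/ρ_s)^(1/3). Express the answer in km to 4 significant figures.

1.352 × 10⁵ km

d_R = 2.44 × 77430 km × (1455/3966)^(1/3)
    = 1.352 × 10⁵ km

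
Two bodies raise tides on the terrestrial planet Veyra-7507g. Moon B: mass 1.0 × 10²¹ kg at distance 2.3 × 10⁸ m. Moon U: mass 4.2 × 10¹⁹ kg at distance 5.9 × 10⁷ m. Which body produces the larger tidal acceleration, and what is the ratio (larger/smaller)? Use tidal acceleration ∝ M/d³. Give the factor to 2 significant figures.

Moon U, by a factor of ≈ 2.5

The tide-raising term goes as M/d³ (the gradient of a 1/d² field).
Moon B: (1.0 × 10²¹) / (2.3 × 10⁸)³ = 8.219 × 10⁻⁵
Moon U: (4.2 × 10¹⁹) / (5.9 × 10⁷)³ = 2.045 × 10⁻⁴
Ratio (larger/smaller) = 2.5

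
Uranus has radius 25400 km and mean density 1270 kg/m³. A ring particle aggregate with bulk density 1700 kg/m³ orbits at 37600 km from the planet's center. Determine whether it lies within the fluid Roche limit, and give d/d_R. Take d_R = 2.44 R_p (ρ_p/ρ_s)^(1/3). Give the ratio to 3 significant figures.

inside; d/d_R ≈ 0.669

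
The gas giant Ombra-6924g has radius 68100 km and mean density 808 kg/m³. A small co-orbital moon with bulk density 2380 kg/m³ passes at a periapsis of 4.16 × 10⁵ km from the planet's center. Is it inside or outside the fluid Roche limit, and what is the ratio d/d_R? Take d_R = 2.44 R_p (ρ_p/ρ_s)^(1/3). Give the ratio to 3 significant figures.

outside; d/d_R ≈ 3.59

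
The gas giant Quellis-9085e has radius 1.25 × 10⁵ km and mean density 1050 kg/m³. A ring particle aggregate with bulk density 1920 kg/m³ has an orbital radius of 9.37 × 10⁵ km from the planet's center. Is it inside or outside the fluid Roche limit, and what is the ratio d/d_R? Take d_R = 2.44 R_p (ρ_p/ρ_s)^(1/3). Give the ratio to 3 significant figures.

d_R = 2.44 × (1.25 × 10⁵ km) × (1050/1920)^(1/3) = 2.494 × 10⁵ km
d/d_R = (9.37 × 10⁵) / (2.494 × 10⁵) = 3.76
Since d/d_R > 1, the body is outside the Roche limit.

outside; d/d_R ≈ 3.76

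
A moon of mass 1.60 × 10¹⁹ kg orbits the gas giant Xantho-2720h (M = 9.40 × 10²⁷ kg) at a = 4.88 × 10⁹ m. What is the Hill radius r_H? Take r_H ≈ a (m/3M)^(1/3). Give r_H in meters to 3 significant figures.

r_H ≈ a (m/3M)^(1/3)
    = (4.88 × 10⁹) × (1.60 × 10¹⁹ / (3 × 9.40 × 10²⁷))^(1/3)
    = 4.04 × 10⁶ m

4.04 × 10⁶ m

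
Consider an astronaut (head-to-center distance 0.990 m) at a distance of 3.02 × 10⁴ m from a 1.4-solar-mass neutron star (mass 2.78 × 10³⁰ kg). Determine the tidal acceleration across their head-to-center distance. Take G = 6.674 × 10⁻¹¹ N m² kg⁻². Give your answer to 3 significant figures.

a_tidal = 2GMr/d³
        = 2 × (6.674 × 10⁻¹¹) × (2.78 × 10³⁰) × (0.990) / (3.02 × 10⁴)³
        = 1.33 × 10⁷ m/s²

1.33 × 10⁷ m/s²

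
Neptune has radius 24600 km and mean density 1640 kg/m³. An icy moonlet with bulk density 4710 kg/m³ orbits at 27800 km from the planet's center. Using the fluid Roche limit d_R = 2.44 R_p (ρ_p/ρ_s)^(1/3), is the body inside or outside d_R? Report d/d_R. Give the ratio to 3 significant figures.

d_R = 2.44 × (24600 km) × (1640/4710)^(1/3) = 42230 km
d/d_R = (27800) / (42230) = 0.658
Since d/d_R < 1, the body is inside the Roche limit.

inside; d/d_R ≈ 0.658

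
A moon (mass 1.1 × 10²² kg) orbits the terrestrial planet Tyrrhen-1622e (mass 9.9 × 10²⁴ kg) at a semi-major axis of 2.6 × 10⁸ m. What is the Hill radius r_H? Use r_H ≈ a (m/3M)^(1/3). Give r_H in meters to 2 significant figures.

r_H ≈ a (m/3M)^(1/3)
    = (2.6 × 10⁸) × (1.1 × 10²² / (3 × 9.9 × 10²⁴))^(1/3)
    = 1.9 × 10⁷ m

1.9 × 10⁷ m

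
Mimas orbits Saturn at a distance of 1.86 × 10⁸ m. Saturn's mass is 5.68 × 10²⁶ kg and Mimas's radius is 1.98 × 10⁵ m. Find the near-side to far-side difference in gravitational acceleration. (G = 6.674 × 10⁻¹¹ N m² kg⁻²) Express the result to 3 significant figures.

4.67 × 10⁻³ m/s²

Δa = 4GMr/d³
   = 4 × (6.674 × 10⁻¹¹) × (5.68 × 10²⁶) × (1.98 × 10⁵) / (1.86 × 10⁸)³
   = 4.67 × 10⁻³ m/s²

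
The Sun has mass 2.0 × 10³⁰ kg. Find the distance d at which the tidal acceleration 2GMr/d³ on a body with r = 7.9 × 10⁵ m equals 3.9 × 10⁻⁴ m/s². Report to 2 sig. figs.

8.1 × 10⁹ m

2GMr/d³ = a_tidal  ⇒  d = (2GMr / a_tidal)^(1/3)
d = (2 × 6.674×10⁻¹¹ × (2.0 × 10³⁰) × (7.9 × 10⁵) / (3.9 × 10⁻⁴))^(1/3)
  = 8.1 × 10⁹ m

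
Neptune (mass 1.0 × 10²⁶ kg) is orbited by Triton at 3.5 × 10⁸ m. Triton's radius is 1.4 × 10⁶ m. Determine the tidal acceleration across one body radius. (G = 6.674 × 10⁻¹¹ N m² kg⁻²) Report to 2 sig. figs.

4.4 × 10⁻⁴ m/s²

Since r ≪ d, expand the inverse-square field across one radius to get the leading 2GMr/d³ term.
Δg = 2GMr/d³
   = 2 × (6.674 × 10⁻¹¹) × (1.0 × 10²⁶) × (1.4 × 10⁶) / (3.5 × 10⁸)³
   = 4.4 × 10⁻⁴ m/s²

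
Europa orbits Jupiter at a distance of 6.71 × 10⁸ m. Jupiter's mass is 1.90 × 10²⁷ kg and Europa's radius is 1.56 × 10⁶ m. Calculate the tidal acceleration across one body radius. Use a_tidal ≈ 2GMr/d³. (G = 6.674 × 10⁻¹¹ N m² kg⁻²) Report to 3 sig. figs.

1.31 × 10⁻³ m/s²

Since r ≪ d, expand the inverse-square field across one radius to get the leading 2GMr/d³ term.
Δa = 2GMr/d³
   = 2 × (6.674 × 10⁻¹¹) × (1.90 × 10²⁷) × (1.56 × 10⁶) / (6.71 × 10⁸)³
   = 1.31 × 10⁻³ m/s²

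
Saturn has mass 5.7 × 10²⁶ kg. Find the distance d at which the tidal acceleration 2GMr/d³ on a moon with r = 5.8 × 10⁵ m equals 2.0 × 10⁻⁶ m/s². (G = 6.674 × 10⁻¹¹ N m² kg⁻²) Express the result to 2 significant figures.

2.8 × 10⁹ m

2GMr/d³ = a_tidal  ⇒  d = (2GMr / a_tidal)^(1/3)
d = (2 × 6.674×10⁻¹¹ × (5.7 × 10²⁶) × (5.8 × 10⁵) / (2.0 × 10⁻⁶))^(1/3)
  = 2.8 × 10⁹ m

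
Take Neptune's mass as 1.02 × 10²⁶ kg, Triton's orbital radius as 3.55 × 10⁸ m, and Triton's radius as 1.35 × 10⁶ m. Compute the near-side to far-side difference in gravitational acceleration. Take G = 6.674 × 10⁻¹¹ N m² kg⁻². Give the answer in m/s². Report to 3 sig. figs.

8.22 × 10⁻⁴ m/s²

Δa = 4GMr/d³
   = 4 × (6.674 × 10⁻¹¹) × (1.02 × 10²⁶) × (1.35 × 10⁶) / (3.55 × 10⁸)³
   = 8.22 × 10⁻⁴ m/s²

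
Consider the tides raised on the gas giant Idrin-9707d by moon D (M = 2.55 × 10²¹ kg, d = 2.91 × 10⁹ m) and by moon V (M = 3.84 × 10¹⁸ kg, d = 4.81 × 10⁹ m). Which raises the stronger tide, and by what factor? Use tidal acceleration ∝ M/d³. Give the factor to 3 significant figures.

Compare M/d³ for the two perturbers:
Moon D: (2.55 × 10²¹) / (2.91 × 10⁹)³ = 1.035 × 10⁻⁷
Moon V: (3.84 × 10¹⁸) / (4.81 × 10⁹)³ = 3.451 × 10⁻¹¹
Ratio (larger/smaller) = 3000

Moon D, by a factor of ≈ 3000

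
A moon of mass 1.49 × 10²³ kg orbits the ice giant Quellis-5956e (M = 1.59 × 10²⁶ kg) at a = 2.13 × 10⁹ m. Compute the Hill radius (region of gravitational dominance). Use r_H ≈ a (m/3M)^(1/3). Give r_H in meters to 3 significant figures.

r_H ≈ a (m/3M)^(1/3)
    = (2.13 × 10⁹) × (1.49 × 10²³ / (3 × 1.59 × 10²⁶))^(1/3)
    = 1.45 × 10⁸ m

1.45 × 10⁸ m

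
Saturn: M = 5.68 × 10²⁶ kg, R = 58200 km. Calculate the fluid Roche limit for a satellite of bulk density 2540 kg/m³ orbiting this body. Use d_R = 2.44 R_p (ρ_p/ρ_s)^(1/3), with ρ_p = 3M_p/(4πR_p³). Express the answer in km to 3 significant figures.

ρ_p = 3M_p/(4πR_p³) = 3 × (5.68 × 10²⁶) / (4π × (5.82 × 10⁷ m)³) = 688 kg/m³
d_R = 2.44 × 58200 km × (688/2540)^(1/3)
    = 91900 km

91900 km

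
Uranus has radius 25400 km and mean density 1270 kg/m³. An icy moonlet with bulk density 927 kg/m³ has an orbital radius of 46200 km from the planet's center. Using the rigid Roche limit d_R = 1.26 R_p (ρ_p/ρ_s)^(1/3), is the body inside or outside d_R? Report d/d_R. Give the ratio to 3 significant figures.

outside; d/d_R ≈ 1.30

d_R = 1.26 × (25400 km) × (1270/927)^(1/3) = 35550 km
d/d_R = (46200) / (35550) = 1.30
Since d/d_R > 1, the body is outside the Roche limit.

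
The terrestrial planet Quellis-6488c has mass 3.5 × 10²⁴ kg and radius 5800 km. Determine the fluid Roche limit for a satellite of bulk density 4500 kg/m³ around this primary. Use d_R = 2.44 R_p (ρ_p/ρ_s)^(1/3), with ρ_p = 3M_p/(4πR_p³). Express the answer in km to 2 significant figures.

14000 km

ρ_p = 3M_p/(4πR_p³) = 3 × (3.5 × 10²⁴) / (4π × (5.8 × 10⁶ m)³) = 4300 kg/m³
d_R = 2.44 × 5800 km × (4300/4500)^(1/3)
    = 14000 km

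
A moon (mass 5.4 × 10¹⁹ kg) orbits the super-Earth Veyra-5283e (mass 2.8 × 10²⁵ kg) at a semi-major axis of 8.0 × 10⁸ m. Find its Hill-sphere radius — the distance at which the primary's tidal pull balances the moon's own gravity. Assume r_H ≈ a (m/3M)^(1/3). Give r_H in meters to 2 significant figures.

r_H ≈ a (m/3M)^(1/3)
    = (8.0 × 10⁸) × (5.4 × 10¹⁹ / (3 × 2.8 × 10²⁵))^(1/3)
    = 6.9 × 10⁶ m

6.9 × 10⁶ m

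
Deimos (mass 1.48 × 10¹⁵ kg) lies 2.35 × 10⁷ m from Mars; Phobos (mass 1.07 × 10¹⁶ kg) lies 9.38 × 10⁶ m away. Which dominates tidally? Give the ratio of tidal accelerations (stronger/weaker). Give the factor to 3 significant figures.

Phobos, by a factor of ≈ 114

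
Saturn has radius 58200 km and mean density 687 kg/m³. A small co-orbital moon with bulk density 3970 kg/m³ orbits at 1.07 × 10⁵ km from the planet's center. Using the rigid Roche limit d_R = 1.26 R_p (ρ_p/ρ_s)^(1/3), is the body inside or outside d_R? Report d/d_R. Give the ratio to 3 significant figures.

outside; d/d_R ≈ 2.62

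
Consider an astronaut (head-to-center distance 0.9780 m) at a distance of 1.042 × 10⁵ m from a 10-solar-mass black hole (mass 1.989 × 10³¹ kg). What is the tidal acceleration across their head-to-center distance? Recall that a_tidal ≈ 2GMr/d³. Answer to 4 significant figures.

2.295 × 10⁶ m/s²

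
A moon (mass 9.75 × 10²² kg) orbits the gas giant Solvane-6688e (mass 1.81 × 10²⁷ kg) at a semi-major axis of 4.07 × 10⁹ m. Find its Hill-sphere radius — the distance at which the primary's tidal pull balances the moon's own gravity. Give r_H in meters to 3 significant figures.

r_H ≈ a (m/3M)^(1/3)
    = (4.07 × 10⁹) × (9.75 × 10²² / (3 × 1.81 × 10²⁷))^(1/3)
    = 1.07 × 10⁸ m

1.07 × 10⁸ m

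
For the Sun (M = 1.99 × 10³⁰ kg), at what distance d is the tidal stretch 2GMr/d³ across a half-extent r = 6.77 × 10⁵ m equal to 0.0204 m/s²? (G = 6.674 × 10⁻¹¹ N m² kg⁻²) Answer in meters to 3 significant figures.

2.07 × 10⁹ m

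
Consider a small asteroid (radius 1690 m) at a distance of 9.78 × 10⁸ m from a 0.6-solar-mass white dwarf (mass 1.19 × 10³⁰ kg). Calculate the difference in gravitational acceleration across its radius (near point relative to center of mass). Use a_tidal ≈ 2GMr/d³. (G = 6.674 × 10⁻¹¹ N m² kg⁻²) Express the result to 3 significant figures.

2.87 × 10⁻⁴ m/s²

Δa = 2GMr/d³
   = 2 × (6.674 × 10⁻¹¹) × (1.19 × 10³⁰) × (1690) / (9.78 × 10⁸)³
   = 2.87 × 10⁻⁴ m/s²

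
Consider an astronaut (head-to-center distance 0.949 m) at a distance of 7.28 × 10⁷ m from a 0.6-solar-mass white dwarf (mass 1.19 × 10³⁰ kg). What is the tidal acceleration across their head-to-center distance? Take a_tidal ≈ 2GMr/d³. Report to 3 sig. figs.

3.91 × 10⁻⁴ m/s²

Δa = 2GMr/d³
   = 2 × (6.674 × 10⁻¹¹) × (1.19 × 10³⁰) × (0.949) / (7.28 × 10⁷)³
   = 3.91 × 10⁻⁴ m/s²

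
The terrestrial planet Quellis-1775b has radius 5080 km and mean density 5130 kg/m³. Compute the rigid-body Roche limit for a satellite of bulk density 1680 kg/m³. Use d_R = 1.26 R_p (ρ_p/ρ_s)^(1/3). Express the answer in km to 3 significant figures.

9290 km

d_R = 1.26 × 5080 km × (5130/1680)^(1/3)
    = 9290 km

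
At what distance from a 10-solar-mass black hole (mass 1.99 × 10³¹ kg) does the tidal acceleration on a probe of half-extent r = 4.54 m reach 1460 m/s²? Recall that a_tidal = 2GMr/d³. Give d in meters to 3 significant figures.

2.02 × 10⁶ m

2GMr/d³ = a_tidal  ⇒  d = (2GMr / a_tidal)^(1/3)
d = (2 × 6.674×10⁻¹¹ × (1.99 × 10³¹) × (4.54) / (1460))^(1/3)
  = 2.02 × 10⁶ m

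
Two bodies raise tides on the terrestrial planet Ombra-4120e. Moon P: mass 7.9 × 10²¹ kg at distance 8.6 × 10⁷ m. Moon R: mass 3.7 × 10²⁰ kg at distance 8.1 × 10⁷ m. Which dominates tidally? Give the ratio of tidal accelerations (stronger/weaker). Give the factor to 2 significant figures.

Moon P, by a factor of ≈ 18

Tidal stretch scales as M/d³; compute that for each body.
Moon P: (7.9 × 10²¹) / (8.6 × 10⁷)³ = 1.242 × 10⁻²
Moon R: (3.7 × 10²⁰) / (8.1 × 10⁷)³ = 6.962 × 10⁻⁴
Ratio (larger/smaller) = 18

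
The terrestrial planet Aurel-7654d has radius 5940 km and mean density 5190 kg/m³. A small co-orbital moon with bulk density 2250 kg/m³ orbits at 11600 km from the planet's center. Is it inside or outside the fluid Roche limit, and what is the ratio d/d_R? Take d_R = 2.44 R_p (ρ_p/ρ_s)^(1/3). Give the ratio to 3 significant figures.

inside; d/d_R ≈ 0.606

d_R = 2.44 × (5940 km) × (5190/2250)^(1/3) = 19150 km
d/d_R = (11600) / (19150) = 0.606
Since d/d_R < 1, the body is inside the Roche limit.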